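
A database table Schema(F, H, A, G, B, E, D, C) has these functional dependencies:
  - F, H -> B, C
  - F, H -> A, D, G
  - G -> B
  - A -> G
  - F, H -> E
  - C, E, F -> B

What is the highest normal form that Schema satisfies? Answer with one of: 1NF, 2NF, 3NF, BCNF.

Candidate key: {F, H}. Prime attributes: {F, H}.
G -> B breaks BCNF: {G}⁺ = {B, G}, so {G} is not a superkey.
G -> B determines the non-prime attribute {B} from a non-superkey — 3NF is violated.
No non-prime attribute depends on a proper subset of any candidate key, so 2NF holds.

2NF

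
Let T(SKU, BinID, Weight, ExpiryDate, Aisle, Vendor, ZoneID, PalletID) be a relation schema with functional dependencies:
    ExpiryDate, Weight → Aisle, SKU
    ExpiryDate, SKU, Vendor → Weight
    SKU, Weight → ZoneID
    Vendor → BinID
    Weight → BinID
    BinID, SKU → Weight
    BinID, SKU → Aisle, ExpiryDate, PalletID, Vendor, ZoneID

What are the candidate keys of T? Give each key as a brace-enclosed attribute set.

{BinID, SKU} is a candidate key since {BinID, SKU}⁺ = {Aisle, BinID, ExpiryDate, PalletID, SKU, Vendor, Weight, ZoneID} covers every attribute.
{ExpiryDate, Weight} is a candidate key since {ExpiryDate, Weight}⁺ = {Aisle, BinID, ExpiryDate, PalletID, SKU, Vendor, Weight, ZoneID} covers every attribute.
{SKU, Vendor} is a candidate key since {SKU, Vendor}⁺ = {Aisle, BinID, ExpiryDate, PalletID, SKU, Vendor, Weight, ZoneID} covers every attribute.
{SKU, Weight} is a candidate key since {SKU, Weight}⁺ = {Aisle, BinID, ExpiryDate, PalletID, SKU, Vendor, Weight, ZoneID} covers every attribute.
These are minimal and exhaustive — every other superkey contains one of them.

{BinID, SKU}, {ExpiryDate, Weight}, {SKU, Vendor}, {SKU, Weight}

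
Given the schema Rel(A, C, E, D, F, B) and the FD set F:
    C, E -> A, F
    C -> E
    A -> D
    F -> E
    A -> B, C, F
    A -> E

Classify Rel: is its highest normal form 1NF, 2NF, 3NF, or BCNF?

2NF

Candidate keys: {A}, {C}. Prime attributes: {A, C}.
For F -> E we have {F}⁺ = {E, F}; {F} is not a superkey, so BCNF fails.
F -> E has non-prime {E} on the right and a non-superkey on the left, so 3NF fails.
With only single-attribute keys there can be no partial dependency, so 2NF holds.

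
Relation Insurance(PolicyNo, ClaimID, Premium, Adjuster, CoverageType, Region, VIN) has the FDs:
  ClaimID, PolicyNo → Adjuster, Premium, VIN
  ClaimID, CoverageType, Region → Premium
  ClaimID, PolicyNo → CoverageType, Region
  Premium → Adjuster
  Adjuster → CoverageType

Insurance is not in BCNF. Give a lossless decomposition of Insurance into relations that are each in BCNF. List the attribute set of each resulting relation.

Candidate key of the original relation: {ClaimID, PolicyNo}.
{Adjuster, ClaimID, CoverageType, PolicyNo, Premium, Region, VIN}: {ClaimID, CoverageType, Region} determines {Adjuster, ClaimID, CoverageType, Premium, Region} here but is not a superkey — split on ClaimID, CoverageType, Region → Adjuster, Premium, giving {Adjuster, ClaimID, CoverageType, Premium, Region} and {ClaimID, CoverageType, PolicyNo, Region, VIN}.
{Adjuster, ClaimID, CoverageType, Premium, Region}: {Premium} determines {Adjuster, CoverageType, Premium} here but is not a superkey — split on Premium → Adjuster, CoverageType, giving {Adjuster, CoverageType, Premium} and {ClaimID, Premium, Region}.
{Adjuster, CoverageType, Premium}: {Adjuster} determines {Adjuster, CoverageType} here but is not a superkey — split on Adjuster → CoverageType, giving {Adjuster, CoverageType} and {Adjuster, Premium}.
{Adjuster, CoverageType}: every determinant is a superkey — BCNF.
{Adjuster, Premium}: every determinant is a superkey — BCNF.
{ClaimID, Premium, Region}: every determinant is a superkey — BCNF.
{ClaimID, CoverageType, PolicyNo, Region, VIN}: every determinant is a superkey — BCNF.

{Adjuster, CoverageType}; {Adjuster, Premium}; {ClaimID, CoverageType, PolicyNo, Region, VIN}; {ClaimID, Premium, Region}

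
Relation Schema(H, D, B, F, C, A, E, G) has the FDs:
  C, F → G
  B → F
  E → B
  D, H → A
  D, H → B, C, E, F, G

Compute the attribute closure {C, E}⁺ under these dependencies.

{B, C, E, F, G}

Start with {C, E}.
E → B applies; add {B} → now {B, C, E}.
B → F applies; add {F} → now {B, C, E, F}.
C, F → G applies; add {G} → now {B, C, E, F, G}.
No further FD applies.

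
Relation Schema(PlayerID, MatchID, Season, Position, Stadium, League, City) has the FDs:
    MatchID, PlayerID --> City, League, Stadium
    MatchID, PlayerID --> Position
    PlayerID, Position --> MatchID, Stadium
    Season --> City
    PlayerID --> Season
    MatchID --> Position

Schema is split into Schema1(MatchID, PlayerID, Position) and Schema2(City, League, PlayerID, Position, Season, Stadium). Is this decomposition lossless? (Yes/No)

Common attributes: {PlayerID, Position}; their closure is {City, League, MatchID, PlayerID, Position, Season, Stadium}.
Schema1 is contained in that closure, so Schema1 ∩ Schema2 --> Schema1 holds and the join is lossless.

Yes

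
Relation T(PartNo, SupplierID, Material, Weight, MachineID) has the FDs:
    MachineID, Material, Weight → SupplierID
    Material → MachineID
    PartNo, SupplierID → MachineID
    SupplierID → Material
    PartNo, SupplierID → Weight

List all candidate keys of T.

{Material, PartNo, Weight}, {PartNo, SupplierID}

No FD produces {PartNo}, so it must be in every candidate key.
Closure of {PartNo, SupplierID} is {MachineID, Material, PartNo, SupplierID, Weight}, the whole schema; {PartNo, SupplierID} is a candidate key.
Closure of {Material, PartNo, Weight} is {MachineID, Material, PartNo, SupplierID, Weight}, the whole schema; {Material, PartNo, Weight} is a candidate key.
These are minimal and exhaustive — every other superkey contains one of them.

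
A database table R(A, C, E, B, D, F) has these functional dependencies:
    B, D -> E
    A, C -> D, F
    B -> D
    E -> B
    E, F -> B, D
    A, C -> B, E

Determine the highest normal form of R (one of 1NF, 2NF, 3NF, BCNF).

Candidate key: {A, C}. Prime attributes: {A, C}.
B, D -> E: {B, D}⁺ = {B, D, E}, which is not all of the attributes, so the left side is not a superkey — BCNF is violated.
Because {E} is non-prime and the left side of B, D -> E is not a superkey, the relation is not in 3NF.
Checking every proper subset of each key, none determines a non-prime attribute — 2NF is satisfied.

2NF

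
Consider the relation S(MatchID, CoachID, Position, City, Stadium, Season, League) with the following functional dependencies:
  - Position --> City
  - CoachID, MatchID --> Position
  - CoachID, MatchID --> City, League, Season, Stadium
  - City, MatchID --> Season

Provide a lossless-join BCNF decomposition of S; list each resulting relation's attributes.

{City, Position}; {CoachID, League, MatchID, Position, Stadium}; {MatchID, Position, Season}

Candidate key of the original relation: {CoachID, MatchID}.
In {City, CoachID, League, MatchID, Position, Season, Stadium}, {Position} is not a superkey ({Position}⁺ restricted to this set is {City, Position}), so split on Position --> City into {City, Position} and {CoachID, League, MatchID, Position, Season, Stadium}.
{City, Position}: every determinant is a superkey — BCNF.
In {CoachID, League, MatchID, Position, Season, Stadium}, {MatchID, Position} is not a superkey ({MatchID, Position}⁺ restricted to this set is {MatchID, Position, Season}), so split on MatchID, Position --> Season into {MatchID, Position, Season} and {CoachID, League, MatchID, Position, Stadium}.
{MatchID, Position, Season}: every determinant is a superkey — BCNF.
{CoachID, League, MatchID, Position, Stadium}: every determinant is a superkey — BCNF.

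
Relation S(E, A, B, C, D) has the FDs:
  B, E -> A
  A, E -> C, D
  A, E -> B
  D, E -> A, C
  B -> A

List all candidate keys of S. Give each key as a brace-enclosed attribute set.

No FD produces {E}, so it must be in every candidate key.
{A, E} is a candidate key since {A, E}⁺ = {A, B, C, D, E} covers every attribute.
{B, E} is a candidate key since {B, E}⁺ = {A, B, C, D, E} covers every attribute.
{D, E} is a candidate key since {D, E}⁺ = {A, B, C, D, E} covers every attribute.
No proper subset of any of these is a key, and no other minimal superkey exists.

{A, E}, {B, E}, {D, E}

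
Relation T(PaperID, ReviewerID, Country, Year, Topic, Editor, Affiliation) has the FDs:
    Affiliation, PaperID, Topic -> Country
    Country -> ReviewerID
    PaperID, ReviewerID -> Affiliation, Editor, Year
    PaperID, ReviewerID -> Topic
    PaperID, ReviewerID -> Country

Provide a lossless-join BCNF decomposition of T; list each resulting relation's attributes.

Candidate keys of the original relation: {Affiliation, PaperID, Topic}, {Country, PaperID}, {PaperID, ReviewerID}.
In {Affiliation, Country, Editor, PaperID, ReviewerID, Topic, Year}, {Country} is not a superkey ({Country}⁺ restricted to this set is {Country, ReviewerID}), so split on Country -> ReviewerID into {Country, ReviewerID} and {Affiliation, Country, Editor, PaperID, Topic, Year}.
{Country, ReviewerID} has no BCNF violation.
{Affiliation, Country, Editor, PaperID, Topic, Year} has no BCNF violation.

{Affiliation, Country, Editor, PaperID, Topic, Year}; {Country, ReviewerID}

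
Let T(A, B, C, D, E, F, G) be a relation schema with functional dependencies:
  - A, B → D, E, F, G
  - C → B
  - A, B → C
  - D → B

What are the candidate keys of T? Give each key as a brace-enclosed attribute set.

{A, B}, {A, C}, {A, D}

No FD produces {A}, so it must be in every candidate key.
{A, B}⁺ = {A, B, C, D, E, F, G} — all of the relation — so {A, B} is a candidate key.
{A, C}⁺ = {A, B, C, D, E, F, G} — all of the relation — so {A, C} is a candidate key.
{A, D}⁺ = {A, B, C, D, E, F, G} — all of the relation — so {A, D} is a candidate key.
Any other superkey properly contains one of these, so there are no further candidate keys.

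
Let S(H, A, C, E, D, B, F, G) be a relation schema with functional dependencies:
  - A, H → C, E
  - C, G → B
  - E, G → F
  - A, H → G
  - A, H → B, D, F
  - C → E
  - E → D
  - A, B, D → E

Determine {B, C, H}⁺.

{B, C, D, E, H}

Start with {B, C, H}.
C → E applies; add {E} → now {B, C, E, H}.
E → D applies; add {D} → now {B, C, D, E, H}.
No further FD applies.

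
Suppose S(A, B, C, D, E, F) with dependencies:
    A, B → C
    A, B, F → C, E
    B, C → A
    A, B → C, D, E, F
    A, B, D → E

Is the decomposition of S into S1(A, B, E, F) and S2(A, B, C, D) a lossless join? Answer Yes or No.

Yes

The shared attributes are {A, B} and {A, B}⁺ = {A, B, C, D, E, F}.
Since S1 ⊆ {A, B, C, D, E, F}, the intersection is a superkey of S1; the decomposition is lossless.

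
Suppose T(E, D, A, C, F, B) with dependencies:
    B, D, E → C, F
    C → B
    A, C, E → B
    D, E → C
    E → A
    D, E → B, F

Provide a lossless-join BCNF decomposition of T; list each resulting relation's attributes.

{A, E}; {B, C}; {C, D, E, F}

Candidate key of the original relation: {D, E}.
In {A, B, C, D, E, F}, {C} is not a superkey ({C}⁺ restricted to this set is {B, C}), so split on C → B into {B, C} and {A, C, D, E, F}.
{B, C} is in BCNF.
In {A, C, D, E, F}, {E} is not a superkey ({E}⁺ restricted to this set is {A, E}), so split on E → A into {A, E} and {C, D, E, F}.
{A, E} is in BCNF.
{C, D, E, F} is in BCNF.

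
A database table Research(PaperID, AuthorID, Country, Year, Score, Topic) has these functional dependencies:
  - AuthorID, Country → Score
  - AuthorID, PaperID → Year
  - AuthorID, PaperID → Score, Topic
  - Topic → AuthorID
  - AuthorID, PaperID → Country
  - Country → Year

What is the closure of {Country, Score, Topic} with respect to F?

{AuthorID, Country, Score, Topic, Year}

Start with {Country, Score, Topic}.
Topic → AuthorID applies; add {AuthorID} → now {AuthorID, Country, Score, Topic}.
Country → Year applies; add {Year} → now {AuthorID, Country, Score, Topic, Year}.
No further FD applies.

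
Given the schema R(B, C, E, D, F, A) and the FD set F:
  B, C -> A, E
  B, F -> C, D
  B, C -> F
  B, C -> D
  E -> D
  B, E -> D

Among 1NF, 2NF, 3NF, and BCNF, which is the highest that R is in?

Candidate keys: {B, C}, {B, F}. Prime attributes: {B, C, F}.
E -> D: {E}⁺ = {D, E}, which is not all of the attributes, so the left side is not a superkey — BCNF is violated.
Because {D} is non-prime and the left side of E -> D is not a superkey, the relation is not in 3NF.
No proper subset of a key has a non-prime attribute in its closure, so there is no partial dependency; 2NF holds.

2NF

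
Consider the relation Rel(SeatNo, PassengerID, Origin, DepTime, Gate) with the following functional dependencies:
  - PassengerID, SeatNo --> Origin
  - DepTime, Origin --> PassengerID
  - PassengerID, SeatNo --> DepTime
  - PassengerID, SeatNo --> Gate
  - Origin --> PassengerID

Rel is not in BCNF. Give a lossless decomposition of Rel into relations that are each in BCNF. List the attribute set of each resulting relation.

Candidate keys of the original relation: {Origin, SeatNo}, {PassengerID, SeatNo}.
In {DepTime, Gate, Origin, PassengerID, SeatNo}, {DepTime, Origin} is not a superkey ({DepTime, Origin}⁺ restricted to this set is {DepTime, Origin, PassengerID}), so split on DepTime, Origin --> PassengerID into {DepTime, Origin, PassengerID} and {DepTime, Gate, Origin, SeatNo}.
In {DepTime, Origin, PassengerID}, {Origin} is not a superkey ({Origin}⁺ restricted to this set is {Origin, PassengerID}), so split on Origin --> PassengerID into {Origin, PassengerID} and {DepTime, Origin}.
{Origin, PassengerID} has no BCNF violation.
{DepTime, Origin} has no BCNF violation.
{DepTime, Gate, Origin, SeatNo} has no BCNF violation.

{DepTime, Gate, Origin, SeatNo}; {Origin, PassengerID}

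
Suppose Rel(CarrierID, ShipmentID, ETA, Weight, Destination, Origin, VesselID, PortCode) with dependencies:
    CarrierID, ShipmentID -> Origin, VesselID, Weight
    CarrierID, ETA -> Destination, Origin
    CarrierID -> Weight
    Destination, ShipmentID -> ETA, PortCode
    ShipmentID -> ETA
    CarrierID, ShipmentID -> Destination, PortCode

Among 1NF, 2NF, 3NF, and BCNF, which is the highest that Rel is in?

1NF

Candidate key: {CarrierID, ShipmentID}. Prime attributes: {CarrierID, ShipmentID}.
CarrierID, ETA -> Destination, Origin: {CarrierID, ETA}⁺ = {CarrierID, Destination, ETA, Origin, Weight}, which is not all of the attributes, so the left side is not a superkey — BCNF is violated.
CarrierID, ETA -> Destination, Origin determines the non-prime attributes {Destination, Origin} from a non-superkey — 3NF is violated.
{CarrierID} is a proper subset of the key {CarrierID, ShipmentID}, and {CarrierID}⁺ contains the non-prime attribute {Weight} — a partial dependency, so 2NF is violated.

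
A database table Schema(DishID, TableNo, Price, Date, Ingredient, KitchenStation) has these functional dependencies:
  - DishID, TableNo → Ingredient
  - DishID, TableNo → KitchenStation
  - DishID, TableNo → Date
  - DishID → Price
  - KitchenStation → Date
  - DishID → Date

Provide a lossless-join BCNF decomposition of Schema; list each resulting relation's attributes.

Candidate key of the original relation: {DishID, TableNo}.
{Date, DishID, Ingredient, KitchenStation, Price, TableNo}: {DishID} determines {Date, DishID, Price} here but is not a superkey — split on DishID → Date, Price, giving {Date, DishID, Price} and {DishID, Ingredient, KitchenStation, TableNo}.
{Date, DishID, Price}: every determinant is a superkey — BCNF.
{DishID, Ingredient, KitchenStation, TableNo}: every determinant is a superkey — BCNF.

{Date, DishID, Price}; {DishID, Ingredient, KitchenStation, TableNo}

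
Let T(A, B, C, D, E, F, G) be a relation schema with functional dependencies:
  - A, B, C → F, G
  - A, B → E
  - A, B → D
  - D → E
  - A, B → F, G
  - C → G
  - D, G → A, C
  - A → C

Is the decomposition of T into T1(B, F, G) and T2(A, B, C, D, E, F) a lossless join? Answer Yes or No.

The shared attributes are {B, F} and {B, F}⁺ = {B, F}.
The closure covers neither T1 nor T2 entirely; the join is not lossless.

No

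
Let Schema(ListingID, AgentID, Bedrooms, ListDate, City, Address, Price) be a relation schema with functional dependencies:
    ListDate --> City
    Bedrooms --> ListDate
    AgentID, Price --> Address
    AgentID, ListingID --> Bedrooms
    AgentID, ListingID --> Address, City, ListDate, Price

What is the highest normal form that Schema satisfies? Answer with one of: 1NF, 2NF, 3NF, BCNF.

2NF

Candidate key: {AgentID, ListingID}. Prime attributes: {AgentID, ListingID}.
For ListDate --> City we have {ListDate}⁺ = {City, ListDate}; {ListDate} is not a superkey, so BCNF fails.
ListDate --> City has non-prime {City} on the right and a non-superkey on the left, so 3NF fails.
Checking every proper subset of each key, none determines a non-prime attribute — 2NF is satisfied.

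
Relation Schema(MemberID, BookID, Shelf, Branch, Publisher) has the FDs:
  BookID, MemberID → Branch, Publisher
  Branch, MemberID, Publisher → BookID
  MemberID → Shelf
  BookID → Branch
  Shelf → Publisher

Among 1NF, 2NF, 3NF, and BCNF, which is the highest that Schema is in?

1NF

Candidate keys: {BookID, MemberID}, {Branch, MemberID}. Prime attributes: {BookID, Branch, MemberID}.
MemberID → Shelf: {MemberID}⁺ = {MemberID, Publisher, Shelf}, which is not all of the attributes, so the left side is not a superkey — BCNF is violated.
MemberID → Shelf determines the non-prime attribute {Shelf} from a non-superkey — 3NF is violated.
{MemberID} is a proper subset of the key {BookID, MemberID}, and {MemberID}⁺ contains the non-prime attributes {Publisher, Shelf} — a partial dependency, so 2NF is violated.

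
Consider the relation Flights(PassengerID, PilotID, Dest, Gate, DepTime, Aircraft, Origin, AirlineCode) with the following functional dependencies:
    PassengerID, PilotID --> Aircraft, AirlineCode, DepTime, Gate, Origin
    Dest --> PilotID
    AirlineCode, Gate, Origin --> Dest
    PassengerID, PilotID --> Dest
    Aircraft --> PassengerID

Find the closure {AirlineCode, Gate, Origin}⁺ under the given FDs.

{AirlineCode, Dest, Gate, Origin, PilotID}

Start with {AirlineCode, Gate, Origin}.
AirlineCode, Gate, Origin --> Dest applies; add {Dest} → now {AirlineCode, Dest, Gate, Origin}.
Dest --> PilotID applies; add {PilotID} → now {AirlineCode, Dest, Gate, Origin, PilotID}.
No further FD applies.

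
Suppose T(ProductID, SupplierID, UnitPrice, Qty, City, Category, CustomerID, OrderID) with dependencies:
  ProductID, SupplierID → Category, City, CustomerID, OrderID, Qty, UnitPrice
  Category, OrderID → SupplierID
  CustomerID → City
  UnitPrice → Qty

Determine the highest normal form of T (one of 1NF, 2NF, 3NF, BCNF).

2NF

Candidate keys: {Category, OrderID, ProductID}, {ProductID, SupplierID}. Prime attributes: {Category, OrderID, ProductID, SupplierID}.
For Category, OrderID → SupplierID we have {Category, OrderID}⁺ = {Category, OrderID, SupplierID}; {Category, OrderID} is not a superkey, so BCNF fails.
CustomerID → City has non-prime {City} on the right and a non-superkey on the left, so 3NF fails.
No proper subset of a key has a non-prime attribute in its closure, so there is no partial dependency; 2NF holds.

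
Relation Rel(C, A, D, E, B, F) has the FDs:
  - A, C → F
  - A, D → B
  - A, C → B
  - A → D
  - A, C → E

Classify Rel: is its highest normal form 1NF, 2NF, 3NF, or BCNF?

Candidate key: {A, C}. Prime attributes: {A, C}.
For A, D → B we have {A, D}⁺ = {A, B, D}; {A, D} is not a superkey, so BCNF fails.
Because {B} is non-prime and the left side of A, D → B is not a superkey, the relation is not in 3NF.
{A} is a proper subset of the key {A, C}, and {A}⁺ contains the non-prime attributes {B, D} — a partial dependency, so 2NF is violated.

1NF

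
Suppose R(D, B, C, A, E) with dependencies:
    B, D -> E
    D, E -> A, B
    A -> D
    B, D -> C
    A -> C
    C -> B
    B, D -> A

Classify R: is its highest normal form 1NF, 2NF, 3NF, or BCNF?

Candidate keys: {A}, {B, D}, {C, D}, {D, E}. Prime attributes: {A, B, C, D, E}.
For C -> B we have {C}⁺ = {B, C}; {C} is not a superkey, so BCNF fails.
But every attribute on its right side ({B}) is prime, and the same holds for every other non-superkey FD, so 3NF still holds.

3NF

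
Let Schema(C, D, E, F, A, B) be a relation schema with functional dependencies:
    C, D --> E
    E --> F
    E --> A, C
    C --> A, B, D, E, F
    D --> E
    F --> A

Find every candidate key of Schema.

{C}, {D}, {E}

Closure of {C} is {A, B, C, D, E, F}, the whole schema; {C} is a candidate key.
Closure of {D} is {A, B, C, D, E, F}, the whole schema; {D} is a candidate key.
Closure of {E} is {A, B, C, D, E, F}, the whole schema; {E} is a candidate key.
No proper subset of any of these is a key, and no other minimal superkey exists.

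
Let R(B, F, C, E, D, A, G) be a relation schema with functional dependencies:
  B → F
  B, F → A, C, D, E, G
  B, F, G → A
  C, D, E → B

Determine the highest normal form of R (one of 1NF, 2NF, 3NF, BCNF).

BCNF

Candidate keys: {B}, {C, D, E}. Prime attributes: {B, C, D, E}.
Every FD has a superkey on the left, so the relation is in BCNF.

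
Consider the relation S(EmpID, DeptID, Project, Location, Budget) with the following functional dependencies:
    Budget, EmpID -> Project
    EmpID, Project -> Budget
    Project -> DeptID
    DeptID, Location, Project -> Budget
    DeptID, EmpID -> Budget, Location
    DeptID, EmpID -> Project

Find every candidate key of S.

{EmpID} never appears on the right of any FD, so every key must include it.
{Budget, EmpID}⁺ = {Budget, DeptID, EmpID, Location, Project} — all of the relation — so {Budget, EmpID} is a candidate key.
{DeptID, EmpID}⁺ = {Budget, DeptID, EmpID, Location, Project} — all of the relation — so {DeptID, EmpID} is a candidate key.
{EmpID, Project}⁺ = {Budget, DeptID, EmpID, Location, Project} — all of the relation — so {EmpID, Project} is a candidate key.
These are minimal and exhaustive — every other superkey contains one of them.

{Budget, EmpID}, {DeptID, EmpID}, {EmpID, Project}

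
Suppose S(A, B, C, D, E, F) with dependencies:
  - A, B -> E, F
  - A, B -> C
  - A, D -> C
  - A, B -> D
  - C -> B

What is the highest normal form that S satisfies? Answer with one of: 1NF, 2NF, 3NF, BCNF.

Candidate keys: {A, B}, {A, C}, {A, D}. Prime attributes: {A, B, C, D}.
For C -> B we have {C}⁺ = {B, C}; {C} is not a superkey, so BCNF fails.
But every attribute on its right side ({B}) is prime, and the same holds for every other non-superkey FD, so 3NF still holds.

3NF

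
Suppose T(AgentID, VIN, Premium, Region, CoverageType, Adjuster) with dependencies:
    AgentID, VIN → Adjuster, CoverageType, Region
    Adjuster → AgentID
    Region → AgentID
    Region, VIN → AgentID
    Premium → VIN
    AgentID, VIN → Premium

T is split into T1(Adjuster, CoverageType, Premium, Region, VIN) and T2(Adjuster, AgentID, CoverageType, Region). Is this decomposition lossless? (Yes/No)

Yes

The shared attributes are {Adjuster, CoverageType, Region} and {Adjuster, CoverageType, Region}⁺ = {Adjuster, AgentID, CoverageType, Region}.
This includes all of T2, so the common attributes are a superkey of T2 — the join is lossless.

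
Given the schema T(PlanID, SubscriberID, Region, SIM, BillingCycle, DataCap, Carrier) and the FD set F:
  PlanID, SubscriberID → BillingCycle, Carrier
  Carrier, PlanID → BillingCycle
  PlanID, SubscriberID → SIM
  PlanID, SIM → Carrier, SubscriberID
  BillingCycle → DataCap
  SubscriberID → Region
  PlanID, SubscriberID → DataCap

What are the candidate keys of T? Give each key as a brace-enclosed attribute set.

{PlanID, SIM}, {PlanID, SubscriberID}

No FD produces {PlanID}, so it must be in every candidate key.
{PlanID, SIM}⁺ = {BillingCycle, Carrier, DataCap, PlanID, Region, SIM, SubscriberID} — all of the relation — so {PlanID, SIM} is a candidate key.
{PlanID, SubscriberID}⁺ = {BillingCycle, Carrier, DataCap, PlanID, Region, SIM, SubscriberID} — all of the relation — so {PlanID, SubscriberID} is a candidate key.
Any other superkey properly contains one of these, so there are no further candidate keys.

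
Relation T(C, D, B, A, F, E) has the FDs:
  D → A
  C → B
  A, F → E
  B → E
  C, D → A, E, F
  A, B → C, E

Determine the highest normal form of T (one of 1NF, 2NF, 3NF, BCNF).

1NF

Candidate keys: {B, D}, {C, D}. Prime attributes: {B, C, D}.
D → A breaks BCNF: {D}⁺ = {A, D}, so {D} is not a superkey.
Because {A} is non-prime and the left side of D → A is not a superkey, the relation is not in 3NF.
{B} is a proper subset of the key {B, D}, and {B}⁺ contains the non-prime attribute {E} — a partial dependency, so 2NF is violated.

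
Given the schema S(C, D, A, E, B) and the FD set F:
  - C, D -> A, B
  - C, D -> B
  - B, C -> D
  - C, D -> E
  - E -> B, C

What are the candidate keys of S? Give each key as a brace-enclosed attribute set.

{E}⁺ = {A, B, C, D, E}, which is every attribute, so {E} is a candidate key.
{B, C}⁺ = {A, B, C, D, E}, which is every attribute, so {B, C} is a candidate key.
{C, D}⁺ = {A, B, C, D, E}, which is every attribute, so {C, D} is a candidate key.
These are minimal and exhaustive — every other superkey contains one of them.

{B, C}, {C, D}, {E}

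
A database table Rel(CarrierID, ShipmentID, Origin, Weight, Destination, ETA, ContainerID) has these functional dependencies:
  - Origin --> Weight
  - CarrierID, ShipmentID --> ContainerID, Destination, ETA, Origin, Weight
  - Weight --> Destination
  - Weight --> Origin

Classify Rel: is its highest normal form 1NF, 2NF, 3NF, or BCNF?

2NF

Candidate key: {CarrierID, ShipmentID}. Prime attributes: {CarrierID, ShipmentID}.
Origin --> Weight breaks BCNF: {Origin}⁺ = {Destination, Origin, Weight}, so {Origin} is not a superkey.
Origin --> Weight has non-prime {Weight} on the right and a non-superkey on the left, so 3NF fails.
No non-prime attribute depends on a proper subset of any candidate key, so 2NF holds.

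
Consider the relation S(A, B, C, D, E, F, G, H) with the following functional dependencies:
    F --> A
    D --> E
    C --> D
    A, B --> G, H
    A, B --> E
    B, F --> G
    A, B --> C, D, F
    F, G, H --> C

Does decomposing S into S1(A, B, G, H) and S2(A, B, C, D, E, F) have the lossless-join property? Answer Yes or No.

Yes

Common attributes: {A, B}; their closure is {A, B, C, D, E, F, G, H}.
S1 is contained in that closure, so S1 ∩ S2 --> S1 holds and the join is lossless.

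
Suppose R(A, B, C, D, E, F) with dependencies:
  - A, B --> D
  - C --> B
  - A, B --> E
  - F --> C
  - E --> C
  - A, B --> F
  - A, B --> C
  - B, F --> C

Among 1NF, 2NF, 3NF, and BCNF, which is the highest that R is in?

3NF

Candidate keys: {A, B}, {A, C}, {A, E}, {A, F}. Prime attributes: {A, B, C, E, F}.
C --> B: {C}⁺ = {B, C}, which is not all of the attributes, so the left side is not a superkey — BCNF is violated.
But every attribute on its right side ({B}) is prime, and the same holds for every other non-superkey FD, so 3NF still holds.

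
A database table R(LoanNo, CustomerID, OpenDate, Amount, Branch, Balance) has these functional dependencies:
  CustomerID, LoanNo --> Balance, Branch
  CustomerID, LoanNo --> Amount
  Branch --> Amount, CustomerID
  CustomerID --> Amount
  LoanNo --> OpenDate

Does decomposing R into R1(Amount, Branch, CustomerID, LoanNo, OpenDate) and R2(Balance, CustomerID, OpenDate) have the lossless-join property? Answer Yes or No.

No

The shared attributes are {CustomerID, OpenDate} and {CustomerID, OpenDate}⁺ = {Amount, CustomerID, OpenDate}.
Neither R1 nor R2 is contained in that closure, so the decomposition is lossy.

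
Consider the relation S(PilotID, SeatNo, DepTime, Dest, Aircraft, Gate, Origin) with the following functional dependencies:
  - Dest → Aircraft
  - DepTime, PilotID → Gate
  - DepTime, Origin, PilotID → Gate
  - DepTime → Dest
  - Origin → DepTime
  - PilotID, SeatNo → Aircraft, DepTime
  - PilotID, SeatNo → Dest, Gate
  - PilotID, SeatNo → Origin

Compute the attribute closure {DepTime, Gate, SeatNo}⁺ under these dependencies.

{Aircraft, DepTime, Dest, Gate, SeatNo}

Start with {DepTime, Gate, SeatNo}.
DepTime → Dest applies; add {Dest} → now {DepTime, Dest, Gate, SeatNo}.
Dest → Aircraft applies; add {Aircraft} → now {Aircraft, DepTime, Dest, Gate, SeatNo}.
No further FD applies.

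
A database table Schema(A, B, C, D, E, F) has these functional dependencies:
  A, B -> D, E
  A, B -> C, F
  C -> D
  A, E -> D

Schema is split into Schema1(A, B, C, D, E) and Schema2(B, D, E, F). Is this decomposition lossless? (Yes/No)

No

The shared attributes are {B, D, E} and {B, D, E}⁺ = {B, D, E}.
Neither Schema1 nor Schema2 is contained in that closure, so the decomposition is lossy.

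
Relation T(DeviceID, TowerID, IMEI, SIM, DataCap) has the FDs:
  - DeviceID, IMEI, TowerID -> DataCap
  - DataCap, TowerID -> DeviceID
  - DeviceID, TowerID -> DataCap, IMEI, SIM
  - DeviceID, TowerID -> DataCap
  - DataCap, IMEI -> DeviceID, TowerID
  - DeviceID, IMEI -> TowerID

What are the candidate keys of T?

Closure of {DataCap, IMEI} is {DataCap, DeviceID, IMEI, SIM, TowerID}, the whole schema; {DataCap, IMEI} is a candidate key.
Closure of {DataCap, TowerID} is {DataCap, DeviceID, IMEI, SIM, TowerID}, the whole schema; {DataCap, TowerID} is a candidate key.
Closure of {DeviceID, IMEI} is {DataCap, DeviceID, IMEI, SIM, TowerID}, the whole schema; {DeviceID, IMEI} is a candidate key.
Closure of {DeviceID, TowerID} is {DataCap, DeviceID, IMEI, SIM, TowerID}, the whole schema; {DeviceID, TowerID} is a candidate key.
No proper subset of any of these is a key, and no other minimal superkey exists.

{DataCap, IMEI}, {DataCap, TowerID}, {DeviceID, IMEI}, {DeviceID, TowerID}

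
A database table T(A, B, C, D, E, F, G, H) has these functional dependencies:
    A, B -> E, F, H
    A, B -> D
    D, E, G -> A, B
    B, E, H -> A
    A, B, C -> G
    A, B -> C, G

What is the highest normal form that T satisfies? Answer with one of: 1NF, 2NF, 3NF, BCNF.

BCNF

Candidate keys: {A, B}, {B, E, H}, {D, E, G}. Prime attributes: {A, B, D, E, G, H}.
The left-hand side of every FD is a superkey, so BCNF is satisfied.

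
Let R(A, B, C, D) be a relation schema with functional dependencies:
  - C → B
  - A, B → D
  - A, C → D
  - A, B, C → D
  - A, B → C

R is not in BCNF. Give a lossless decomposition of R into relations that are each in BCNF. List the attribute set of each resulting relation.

Candidate keys of the original relation: {A, B}, {A, C}.
In {A, B, C, D}, {C} is not a superkey ({C}⁺ restricted to this set is {B, C}), so split on C → B into {B, C} and {A, C, D}.
{B, C} has no BCNF violation.
{A, C, D} has no BCNF violation.

{A, C, D}; {B, C}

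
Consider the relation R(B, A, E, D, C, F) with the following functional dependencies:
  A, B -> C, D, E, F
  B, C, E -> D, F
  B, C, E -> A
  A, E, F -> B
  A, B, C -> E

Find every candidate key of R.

{A, B}, {A, E, F}, {B, C, E}

{A, B}⁺ = {A, B, C, D, E, F}, which is every attribute, so {A, B} is a candidate key.
{A, E, F}⁺ = {A, B, C, D, E, F}, which is every attribute, so {A, E, F} is a candidate key.
{B, C, E}⁺ = {A, B, C, D, E, F}, which is every attribute, so {B, C, E} is a candidate key.
Any other superkey properly contains one of these, so there are no further candidate keys.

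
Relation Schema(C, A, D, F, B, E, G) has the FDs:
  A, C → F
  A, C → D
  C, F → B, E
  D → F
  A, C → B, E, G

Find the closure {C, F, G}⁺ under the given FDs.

Start with {C, F, G}.
C, F → B, E applies; add {B, E} → now {B, C, E, F, G}.
No further FD applies.

{B, C, E, F, G}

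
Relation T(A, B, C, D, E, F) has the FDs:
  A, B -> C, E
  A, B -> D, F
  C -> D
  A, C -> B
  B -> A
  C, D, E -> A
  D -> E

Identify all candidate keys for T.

{B} is a candidate key since {B}⁺ = {A, B, C, D, E, F} covers every attribute.
{C} is a candidate key since {C}⁺ = {A, B, C, D, E, F} covers every attribute.
These are minimal and exhaustive — every other superkey contains one of them.

{B}, {C}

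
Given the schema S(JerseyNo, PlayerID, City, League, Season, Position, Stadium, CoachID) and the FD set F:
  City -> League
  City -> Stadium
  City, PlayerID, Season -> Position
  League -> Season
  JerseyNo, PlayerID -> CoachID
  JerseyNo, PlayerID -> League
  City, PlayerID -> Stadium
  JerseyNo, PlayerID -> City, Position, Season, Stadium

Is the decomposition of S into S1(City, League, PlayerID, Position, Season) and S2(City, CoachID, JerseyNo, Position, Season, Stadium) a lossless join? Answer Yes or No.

No

The shared attributes are {City, Position, Season} and {City, Position, Season}⁺ = {City, League, Position, Season, Stadium}.
S1 ⊄ {City, League, Position, Season, Stadium} and S2 ⊄ {City, League, Position, Season, Stadium}, so the split is lossy.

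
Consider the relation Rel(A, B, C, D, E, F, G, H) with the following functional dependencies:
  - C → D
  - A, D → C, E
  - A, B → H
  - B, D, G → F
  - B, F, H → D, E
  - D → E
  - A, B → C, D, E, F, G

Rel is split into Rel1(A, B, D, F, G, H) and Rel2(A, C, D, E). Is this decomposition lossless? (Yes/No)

Common attributes: {A, D}; their closure is {A, C, D, E}.
Rel2 is contained in that closure, so Rel1 ∩ Rel2 → Rel2 holds and the join is lossless.

Yes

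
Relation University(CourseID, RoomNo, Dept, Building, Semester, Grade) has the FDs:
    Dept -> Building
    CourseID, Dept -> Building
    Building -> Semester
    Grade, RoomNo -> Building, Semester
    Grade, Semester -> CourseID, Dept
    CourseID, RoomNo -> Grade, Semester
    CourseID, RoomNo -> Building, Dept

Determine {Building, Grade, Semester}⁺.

{Building, CourseID, Dept, Grade, Semester}

Start with {Building, Grade, Semester}.
Grade, Semester -> CourseID, Dept applies; add {CourseID, Dept} → now {Building, CourseID, Dept, Grade, Semester}.
No further FD applies.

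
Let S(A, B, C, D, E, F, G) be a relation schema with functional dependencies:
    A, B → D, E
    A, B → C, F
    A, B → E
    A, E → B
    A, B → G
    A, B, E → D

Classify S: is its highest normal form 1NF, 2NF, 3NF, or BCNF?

Candidate keys: {A, B}, {A, E}. Prime attributes: {A, B, E}.
The left-hand side of every FD is a superkey, so BCNF is satisfied.

BCNF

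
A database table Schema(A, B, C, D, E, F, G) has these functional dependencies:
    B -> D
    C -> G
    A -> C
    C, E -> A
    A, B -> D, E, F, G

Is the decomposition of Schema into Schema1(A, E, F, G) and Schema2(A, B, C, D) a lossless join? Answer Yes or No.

Common attributes: {A}; their closure is {A, C, G}.
The closure covers neither Schema1 nor Schema2 entirely; the join is not lossless.

No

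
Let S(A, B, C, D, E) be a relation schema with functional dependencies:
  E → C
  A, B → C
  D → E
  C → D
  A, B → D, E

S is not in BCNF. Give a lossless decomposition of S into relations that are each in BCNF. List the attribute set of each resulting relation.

Candidate key of the original relation: {A, B}.
{A, B, C, D, E}: {E} determines {C, D, E} here but is not a superkey — split on E → C, D, giving {C, D, E} and {A, B, E}.
{C, D, E} has no BCNF violation.
{A, B, E} has no BCNF violation.

{A, B, E}; {C, D, E}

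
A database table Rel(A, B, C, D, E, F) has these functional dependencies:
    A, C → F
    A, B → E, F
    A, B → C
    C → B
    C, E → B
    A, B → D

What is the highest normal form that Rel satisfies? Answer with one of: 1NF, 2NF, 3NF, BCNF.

Candidate keys: {A, B}, {A, C}. Prime attributes: {A, B, C}.
C → B breaks BCNF: {C}⁺ = {B, C}, so {C} is not a superkey.
But every attribute on its right side ({B}) is prime, and the same holds for every other non-superkey FD, so 3NF still holds.

3NF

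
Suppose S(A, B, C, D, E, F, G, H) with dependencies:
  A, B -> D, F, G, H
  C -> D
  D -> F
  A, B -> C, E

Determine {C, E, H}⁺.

Start with {C, E, H}.
C -> D applies; add {D} → now {C, D, E, H}.
D -> F applies; add {F} → now {C, D, E, F, H}.
No further FD applies.

{C, D, E, F, H}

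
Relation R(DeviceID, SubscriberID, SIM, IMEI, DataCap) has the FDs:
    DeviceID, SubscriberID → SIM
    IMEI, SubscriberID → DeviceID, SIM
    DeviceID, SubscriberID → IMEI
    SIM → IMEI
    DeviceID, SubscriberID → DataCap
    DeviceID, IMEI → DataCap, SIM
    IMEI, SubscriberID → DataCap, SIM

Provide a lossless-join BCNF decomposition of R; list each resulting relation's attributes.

Candidate keys of the original relation: {DeviceID, SubscriberID}, {IMEI, SubscriberID}, {SIM, SubscriberID}.
In {DataCap, DeviceID, IMEI, SIM, SubscriberID}, {SIM} is not a superkey ({SIM}⁺ restricted to this set is {IMEI, SIM}), so split on SIM → IMEI into {IMEI, SIM} and {DataCap, DeviceID, SIM, SubscriberID}.
{IMEI, SIM}: every determinant is a superkey — BCNF.
In {DataCap, DeviceID, SIM, SubscriberID}, {DeviceID, SIM} is not a superkey ({DeviceID, SIM}⁺ restricted to this set is {DataCap, DeviceID, SIM}), so split on DeviceID, SIM → DataCap into {DataCap, DeviceID, SIM} and {DeviceID, SIM, SubscriberID}.
{DataCap, DeviceID, SIM}: every determinant is a superkey — BCNF.
{DeviceID, SIM, SubscriberID}: every determinant is a superkey — BCNF.

{DataCap, DeviceID, SIM}; {DeviceID, SIM, SubscriberID}; {IMEI, SIM}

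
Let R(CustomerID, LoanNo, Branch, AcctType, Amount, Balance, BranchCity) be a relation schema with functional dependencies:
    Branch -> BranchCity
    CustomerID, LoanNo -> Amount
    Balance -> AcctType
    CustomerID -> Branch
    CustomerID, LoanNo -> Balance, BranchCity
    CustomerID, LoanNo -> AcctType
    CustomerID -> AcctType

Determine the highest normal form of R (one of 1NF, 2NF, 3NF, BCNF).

Candidate key: {CustomerID, LoanNo}. Prime attributes: {CustomerID, LoanNo}.
For Branch -> BranchCity we have {Branch}⁺ = {Branch, BranchCity}; {Branch} is not a superkey, so BCNF fails.
Branch -> BranchCity has non-prime {BranchCity} on the right and a non-superkey on the left, so 3NF fails.
Since {CustomerID} ⊂ {CustomerID, LoanNo} and {CustomerID}⁺ ⊇ {AcctType, Branch, BranchCity} with {AcctType, Branch, BranchCity} non-prime, there is a partial dependency; 2NF fails.

1NF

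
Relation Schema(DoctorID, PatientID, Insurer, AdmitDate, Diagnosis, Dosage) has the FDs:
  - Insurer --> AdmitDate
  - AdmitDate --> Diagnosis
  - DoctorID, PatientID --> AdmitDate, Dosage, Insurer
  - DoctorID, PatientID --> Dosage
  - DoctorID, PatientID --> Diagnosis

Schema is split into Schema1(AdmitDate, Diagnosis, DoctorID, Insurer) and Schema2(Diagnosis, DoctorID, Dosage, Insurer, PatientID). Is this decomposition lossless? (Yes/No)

Common attributes: {Diagnosis, DoctorID, Insurer}; their closure is {AdmitDate, Diagnosis, DoctorID, Insurer}.
Schema1 is contained in that closure, so Schema1 ∩ Schema2 --> Schema1 holds and the join is lossless.

Yes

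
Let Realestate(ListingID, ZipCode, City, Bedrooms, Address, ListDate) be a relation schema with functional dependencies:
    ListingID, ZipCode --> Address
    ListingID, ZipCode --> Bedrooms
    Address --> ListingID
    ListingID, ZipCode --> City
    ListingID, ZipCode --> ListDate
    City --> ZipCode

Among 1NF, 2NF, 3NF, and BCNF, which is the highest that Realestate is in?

3NF

Candidate keys: {Address, City}, {Address, ZipCode}, {City, ListingID}, {ListingID, ZipCode}. Prime attributes: {Address, City, ListingID, ZipCode}.
Address --> ListingID breaks BCNF: {Address}⁺ = {Address, ListingID}, so {Address} is not a superkey.
Since {ListingID} ⊆ prime attributes and every other non-superkey FD also has a prime right side, the schema is in 3NF.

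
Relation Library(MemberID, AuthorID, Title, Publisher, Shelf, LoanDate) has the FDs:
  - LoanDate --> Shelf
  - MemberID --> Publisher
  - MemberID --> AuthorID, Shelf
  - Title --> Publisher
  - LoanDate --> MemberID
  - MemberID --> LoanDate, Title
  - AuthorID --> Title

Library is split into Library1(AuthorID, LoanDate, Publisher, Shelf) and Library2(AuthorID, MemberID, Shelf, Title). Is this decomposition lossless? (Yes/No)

No

Common attributes: {AuthorID, Shelf}; their closure is {AuthorID, Publisher, Shelf, Title}.
The closure covers neither Library1 nor Library2 entirely; the join is not lossless.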